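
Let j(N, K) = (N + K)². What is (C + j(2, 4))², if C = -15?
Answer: 441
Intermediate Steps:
j(N, K) = (K + N)²
(C + j(2, 4))² = (-15 + (4 + 2)²)² = (-15 + 6²)² = (-15 + 36)² = 21² = 441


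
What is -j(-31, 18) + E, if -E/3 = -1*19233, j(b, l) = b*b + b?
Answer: 56769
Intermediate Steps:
j(b, l) = b + b**2 (j(b, l) = b**2 + b = b + b**2)
E = 57699 (E = -(-3)*19233 = -3*(-19233) = 57699)
-j(-31, 18) + E = -(-31)*(1 - 31) + 57699 = -(-31)*(-30) + 57699 = -1*930 + 57699 = -930 + 57699 = 56769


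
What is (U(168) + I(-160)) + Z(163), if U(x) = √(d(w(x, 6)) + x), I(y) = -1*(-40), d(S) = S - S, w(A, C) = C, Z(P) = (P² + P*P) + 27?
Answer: 53205 + 2*√42 ≈ 53218.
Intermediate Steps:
Z(P) = 27 + 2*P² (Z(P) = (P² + P²) + 27 = 2*P² + 27 = 27 + 2*P²)
d(S) = 0
I(y) = 40
U(x) = √x (U(x) = √(0 + x) = √x)
(U(168) + I(-160)) + Z(163) = (√168 + 40) + (27 + 2*163²) = (2*√42 + 40) + (27 + 2*26569) = (40 + 2*√42) + (27 + 53138) = (40 + 2*√42) + 53165 = 53205 + 2*√42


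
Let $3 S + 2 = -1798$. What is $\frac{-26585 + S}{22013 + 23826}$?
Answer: $- \frac{27185}{45839} \approx -0.59305$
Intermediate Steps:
$S = -600$ ($S = - \frac{2}{3} + \frac{1}{3} \left(-1798\right) = - \frac{2}{3} - \frac{1798}{3} = -600$)
$\frac{-26585 + S}{22013 + 23826} = \frac{-26585 - 600}{22013 + 23826} = - \frac{27185}{45839}$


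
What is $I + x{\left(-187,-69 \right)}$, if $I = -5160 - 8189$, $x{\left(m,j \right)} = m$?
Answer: $-13536$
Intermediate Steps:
$I = -13349$
$I + x{\left(-187,-69 \right)} = -13349 - 187 = -13536$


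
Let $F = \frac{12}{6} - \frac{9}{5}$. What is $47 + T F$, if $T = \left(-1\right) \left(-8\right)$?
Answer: $\frac{243}{5} \approx 48.6$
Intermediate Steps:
$F = \frac{1}{5}$ ($F = 12 \cdot \frac{1}{6} - \frac{9}{5} = 2 - \frac{9}{5} = \frac{1}{5} \approx 0.2$)
$T = 8$
$47 + T F = 47 + 8 \cdot \frac{1}{5} = 47 + \frac{8}{5} = \frac{243}{5}$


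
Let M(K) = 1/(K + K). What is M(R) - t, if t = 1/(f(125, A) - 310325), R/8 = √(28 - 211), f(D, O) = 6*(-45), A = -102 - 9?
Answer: 1/310595 - I*√183/2928 ≈ 3.2196e-6 - 0.0046201*I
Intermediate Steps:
A = -111
f(D, O) = -270
R = 8*I*√183 (R = 8*√(28 - 211) = 8*√(-183) = 8*(I*√183) = 8*I*√183 ≈ 108.22*I)
M(K) = 1/(2*K)
t = -1/310595 (t = 1/(-270 - 310325) = 1/(-310595) = -1/310595 ≈ -3.2196e-6)
M(R) - t = 1/(2*((8*I*√183))) - 1*(-1/310595) = (-I*√183/1464)/2 + 1/310595 = -I*√183/2928 + 1/310595 = 1/310595 - I*√183/2928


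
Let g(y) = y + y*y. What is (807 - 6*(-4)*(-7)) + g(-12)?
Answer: 771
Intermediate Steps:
g(y) = y + y²
(807 - 6*(-4)*(-7)) + g(-12) = (807 - 6*(-4)*(-7)) - 12*(1 - 12) = (807 + 24*(-7)) - 12*(-11) = (807 - 168) + 132 = 639 + 132 = 771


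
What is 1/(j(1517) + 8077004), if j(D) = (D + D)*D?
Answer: 1/12679582 ≈ 7.8867e-8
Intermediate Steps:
j(D) = 2*D² (j(D) = (2*D)*D = 2*D²)
1/(j(1517) + 8077004) = 1/(2*1517² + 8077004) = 1/(2*2301289 + 8077004) = 1/(4602578 + 8077004) = 1/12679582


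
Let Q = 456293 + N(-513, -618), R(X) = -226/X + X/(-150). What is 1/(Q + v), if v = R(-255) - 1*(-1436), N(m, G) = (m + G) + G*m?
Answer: 510/394553639 ≈ 1.2926e-6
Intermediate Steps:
R(X) = -226/X - X/150 (R(X) = -226/X + X*(-1/150) = -226/X - X/150)
N(m, G) = G + m + G*m (N(m, G) = (G + m) + G*m = G + m + G*m)
v = 733679/510 (v = (-226/(-255) - 1/150*(-255)) - 1*(-1436) = (-226*(-1/255) + 17/10) + 1436 = (226/255 + 17/10) + 1436 = 1319/510 + 1436 = 733679/510 ≈ 1438.6)
Q = 772196 (Q = 456293 + (-618 - 513 - 618*(-513)) = 456293 + (-618 - 513 + 317034) = 456293 + 315903 = 772196)
1/(Q + v) = 1/(772196 + 733679/510) = 1/(394553639/510) = 510/394553639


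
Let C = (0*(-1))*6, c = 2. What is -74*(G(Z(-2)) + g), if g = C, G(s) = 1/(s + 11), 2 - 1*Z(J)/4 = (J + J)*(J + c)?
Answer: -74/19 ≈ -3.8947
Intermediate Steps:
Z(J) = 8 - 8*J*(2 + J) (Z(J) = 8 - 4*(J + J)*(J + 2) = 8 - 4*2*J*(2 + J) = 8 - 8*J*(2 + J))
G(s) = 1/(11 + s)
C = 0 (C = 0*6 = 0)
g = 0
-74*(G(Z(-2)) + g) = -74*(1/(11 + (8 - 16*(-2) - 8*(-2)²)) + 0) = -74*(1/(11 + (8 + 32 - 8*4)) + 0) = -74*(1/(11 + (8 + 32 - 32)) + 0) = -74*(1/(11 + 8) + 0) = -74*(1/19 + 0) = -74*1/19 = -74/19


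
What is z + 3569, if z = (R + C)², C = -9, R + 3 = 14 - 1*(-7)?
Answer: 3650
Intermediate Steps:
R = 18 (R = -3 + (14 - 1*(-7)) = -3 + (14 + 7) = -3 + 21 = 18)
z = 81 (z = (18 - 9)² = 9² = 81)
z + 3569 = 81 + 3569 = 3650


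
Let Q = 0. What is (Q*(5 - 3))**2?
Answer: 0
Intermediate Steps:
(Q*(5 - 3))**2 = (0*(5 - 3))**2 = (0*2)**2 = 0**2 = 0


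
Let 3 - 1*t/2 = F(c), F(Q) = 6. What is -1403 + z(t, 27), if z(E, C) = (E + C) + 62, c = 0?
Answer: -1320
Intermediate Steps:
t = -6 (t = 6 - 2*6 = 6 - 12 = -6)
z(E, C) = 62 + C + E (z(E, C) = (C + E) + 62 = 62 + C + E)
-1403 + z(t, 27) = -1403 + (62 + 27 - 6) = -1403 + 83 = -1320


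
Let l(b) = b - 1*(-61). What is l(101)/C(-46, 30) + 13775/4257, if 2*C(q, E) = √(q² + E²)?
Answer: 13775/4257 + 81*√754/377 ≈ 9.1355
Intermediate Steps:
l(b) = 61 + b (l(b) = b + 61 = 61 + b)
C(q, E) = √(E² + q²)/2 (C(q, E) = √(q² + E²)/2 = √(E² + q²)/2)
l(101)/C(-46, 30) + 13775/4257 = (61 + 101)/((√(30² + (-46)²)/2)) + 13775/4257 = 162/((√(900 + 2116)/2)) + 13775*(1/4257) = 162/((√3016/2)) + 13775/4257 = 162/(((2*√754)/2)) + 13775/4257 = 162/(√754) + 13775/4257 = 162*(√754/754) + 13775/4257 = 81*√754/377 + 13775/4257 = 13775/4257 + 81*√754/377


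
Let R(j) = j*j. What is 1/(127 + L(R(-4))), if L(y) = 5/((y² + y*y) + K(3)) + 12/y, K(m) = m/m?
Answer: 2052/262163 ≈ 0.0078272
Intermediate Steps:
R(j) = j²
K(m) = 1
L(y) = 5/(1 + 2*y²) + 12/y (L(y) = 5/((y² + y*y) + 1) + 12/y = 5/((y² + y²) + 1) + 12/y = 5/(2*y² + 1) + 12/y = 5/(1 + 2*y²) + 12/y)
1/(127 + L(R(-4))) = 1/(127 + (12 + 5*(-4)² + 24*((-4)²)²)/((-4)² + 2*((-4)²)³)) = 1/(127 + (12 + 5*16 + 24*16²)/(16 + 2*16³)) = 1/(127 + (12 + 80 + 24*256)/(16 + 2*4096)) = 1/(127 + (12 + 80 + 6144)/(16 + 8192)) = 1/(127 + 6236/8208) = 1/(127 + (1/8208)*6236) = 1/(127 + 1559/2052) = 1/(262163/2052) = 2052/262163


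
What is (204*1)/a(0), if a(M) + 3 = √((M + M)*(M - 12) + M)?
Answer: -68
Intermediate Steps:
a(M) = -3 + √(M + 2*M*(-12 + M)) (a(M) = -3 + √((M + M)*(M - 12) + M) = -3 + √((2*M)*(-12 + M) + M) = -3 + √(2*M*(-12 + M) + M) = -3 + √(M + 2*M*(-12 + M)))
(204*1)/a(0) = (204*1)/(-3 + √(0*(-23 + 2*0))) = 204/(-3 + √(0*(-23 + 0))) = 204/(-3 + √(0*(-23))) = 204/(-3 + √0) = 204/(-3 + 0) = 204/(-3) = 204*(-⅓) = -68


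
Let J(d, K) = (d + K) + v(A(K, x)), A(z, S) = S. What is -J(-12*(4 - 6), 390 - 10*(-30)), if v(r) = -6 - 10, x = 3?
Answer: -698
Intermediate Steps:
v(r) = -16
J(d, K) = -16 + K + d (J(d, K) = (d + K) - 16 = (K + d) - 16 = -16 + K + d)
-J(-12*(4 - 6), 390 - 10*(-30)) = -(-16 + (390 - 10*(-30)) - 12*(4 - 6)) = -(-16 + (390 + 300) - 12*(-2)) = -(-16 + 690 + 24) = -1*698 = -698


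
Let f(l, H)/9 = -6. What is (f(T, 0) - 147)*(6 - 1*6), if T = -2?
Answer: 0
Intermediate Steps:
f(l, H) = -54 (f(l, H) = 9*(-6) = -54)
(f(T, 0) - 147)*(6 - 1*6) = (-54 - 147)*(6 - 1*6) = -201*(6 - 6) = -201*0 = 0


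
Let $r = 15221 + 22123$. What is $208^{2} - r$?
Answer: $5920$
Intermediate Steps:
$r = 37344$
$208^{2} - r = 208^{2} - 37344 = 43264 - 37344 = 5920$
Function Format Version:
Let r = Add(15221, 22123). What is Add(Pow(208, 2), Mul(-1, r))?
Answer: 5920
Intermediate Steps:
r = 37344
Add(Pow(208, 2), Mul(-1, r)) = Add(Pow(208, 2), Mul(-1, 37344)) = Add(43264, -37344) = 5920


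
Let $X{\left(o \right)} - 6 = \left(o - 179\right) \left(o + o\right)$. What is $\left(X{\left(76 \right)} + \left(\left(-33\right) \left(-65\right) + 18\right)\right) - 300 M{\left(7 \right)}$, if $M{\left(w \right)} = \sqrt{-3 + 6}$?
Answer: $-13487 - 300 \sqrt{3} \approx -14007.0$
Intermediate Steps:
$M{\left(w \right)} = \sqrt{3}$
$X{\left(o \right)} = 6 + 2 o \left(-179 + o\right)$ ($X{\left(o \right)} = 6 + \left(o - 179\right) \left(o + o\right) = 6 + \left(-179 + o\right) 2 o = 6 + 2 o \left(-179 + o\right)$)
$\left(X{\left(76 \right)} + \left(\left(-33\right) \left(-65\right) + 18\right)\right) - 300 M{\left(7 \right)} = \left(\left(6 - 27208 + 2 \cdot 76^{2}\right) + \left(\left(-33\right) \left(-65\right) + 18\right)\right) - 300 \sqrt{3} = \left(\left(6 - 27208 + 2 \cdot 5776\right) + \left(2145 + 18\right)\right) - 300 \sqrt{3} = \left(\left(6 - 27208 + 11552\right) + 2163\right) - 300 \sqrt{3} = \left(-15650 + 2163\right) - 300 \sqrt{3} = -13487 - 300 \sqrt{3}$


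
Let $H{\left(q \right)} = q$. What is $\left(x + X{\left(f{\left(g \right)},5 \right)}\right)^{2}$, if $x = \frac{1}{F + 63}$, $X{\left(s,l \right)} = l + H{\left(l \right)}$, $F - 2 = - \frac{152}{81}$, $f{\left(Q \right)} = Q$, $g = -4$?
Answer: $\frac{2622566521}{26142769} \approx 100.32$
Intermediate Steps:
$F = \frac{10}{81}$ ($F = 2 - \frac{152}{81} = \frac{10}{81} \approx 0.12346$)
$X{\left(s,l \right)} = 2 l$ ($X{\left(s,l \right)} = l + l = 2 l$)
$x = \frac{81}{5113}$ ($x = \frac{1}{\frac{10}{81} + 63} = \frac{1}{\frac{5113}{81}} = \frac{81}{5113} \approx 0.015842$)
$\left(x + X{\left(f{\left(g \right)},5 \right)}\right)^{2} = \left(\frac{81}{5113} + 2 \cdot 5\right)^{2} = \left(\frac{81}{5113} + 10\right)^{2} = \left(\frac{51211}{5113}\right)^{2} = \frac{2622566521}{26142769}$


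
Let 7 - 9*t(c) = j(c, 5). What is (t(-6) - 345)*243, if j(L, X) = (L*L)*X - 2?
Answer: -88452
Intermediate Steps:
j(L, X) = -2 + X*L² (j(L, X) = L²*X - 2 = X*L² - 2 = -2 + X*L²)
t(c) = 1 - 5*c²/9 (t(c) = 7/9 - (-2 + 5*c²)/9 = 7/9 + (2/9 - 5*c²/9) = 1 - 5*c²/9)
(t(-6) - 345)*243 = ((1 - 5/9*(-6)²) - 345)*243 = ((1 - 5/9*36) - 345)*243 = ((1 - 20) - 345)*243 = (-19 - 345)*243 = -364*243 = -88452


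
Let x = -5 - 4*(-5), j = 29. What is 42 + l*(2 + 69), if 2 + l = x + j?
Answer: 3024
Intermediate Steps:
x = 15 (x = -5 + 20 = 15)
l = 42 (l = -2 + (15 + 29) = -2 + 44 = 42)
42 + l*(2 + 69) = 42 + 42*(2 + 69) = 42 + 42*71 = 42 + 2982 = 3024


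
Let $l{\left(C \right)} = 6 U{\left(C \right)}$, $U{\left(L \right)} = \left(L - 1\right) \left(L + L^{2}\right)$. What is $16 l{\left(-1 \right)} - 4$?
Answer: $-4$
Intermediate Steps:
$U{\left(L \right)} = \left(-1 + L\right) \left(L + L^{2}\right)$
$l{\left(C \right)} = - 6 C + 6 C^{3}$ ($l{\left(C \right)} = 6 \left(C^{3} - C\right) = - 6 C + 6 C^{3}$)
$16 l{\left(-1 \right)} - 4 = 16 \cdot 6 \left(-1\right) \left(-1 + \left(-1\right)^{2}\right) - 4 = 16 \cdot 6 \left(-1\right) \left(-1 + 1\right) - 4 = 16 \cdot 6 \left(-1\right) 0 - 4 = 16 \cdot 0 - 4 = 0 - 4 = -4$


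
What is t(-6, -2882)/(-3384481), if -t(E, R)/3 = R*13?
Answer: -112398/3384481 ≈ -0.033210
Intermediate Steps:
t(E, R) = -39*R (t(E, R) = -3*R*13 = -39*R)
t(-6, -2882)/(-3384481) = -39*(-2882)/(-3384481) = 112398*(-1/3384481) = -112398/3384481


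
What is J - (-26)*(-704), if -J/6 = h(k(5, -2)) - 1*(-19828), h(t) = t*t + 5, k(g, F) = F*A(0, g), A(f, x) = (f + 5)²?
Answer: -152302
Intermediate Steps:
A(f, x) = (5 + f)²
k(g, F) = 25*F (k(g, F) = F*(5 + 0)² = F*5² = F*25 = 25*F)
h(t) = 5 + t² (h(t) = t² + 5 = 5 + t²)
J = -133998 (J = -6*((5 + (25*(-2))²) - 1*(-19828)) = -6*((5 + (-50)²) + 19828) = -6*((5 + 2500) + 19828) = -6*(2505 + 19828) = -6*22333 = -133998)
J - (-26)*(-704) = -133998 - (-26)*(-704) = -133998 - 1*18304 = -133998 - 18304 = -152302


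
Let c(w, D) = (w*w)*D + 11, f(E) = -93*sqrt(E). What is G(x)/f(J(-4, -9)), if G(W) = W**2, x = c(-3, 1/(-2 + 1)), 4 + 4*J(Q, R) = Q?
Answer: 2*I*sqrt(2)/93 ≈ 0.030413*I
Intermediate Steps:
J(Q, R) = -1 + Q/4
c(w, D) = 11 + D*w**2 (c(w, D) = w**2*D + 11 = D*w**2 + 11 = 11 + D*w**2)
x = 2 (x = 11 + (-3)**2/(-2 + 1) = 11 + 9/(-1) = 11 - 1*9 = 11 - 9 = 2)
G(x)/f(J(-4, -9)) = 2**2/((-93*sqrt(-1 + (1/4)*(-4)))) = 4/((-93*sqrt(-1 - 1))) = 4/((-93*I*sqrt(2))) = 4*(I*sqrt(2)/186) = 2*I*sqrt(2)/93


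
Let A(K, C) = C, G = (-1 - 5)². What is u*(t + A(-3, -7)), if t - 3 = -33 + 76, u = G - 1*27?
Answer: 351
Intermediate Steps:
G = 36 (G = (-6)² = 36)
u = 9 (u = 36 - 1*27 = 36 - 27 = 9)
t = 46 (t = 3 + (-33 + 76) = 3 + 43 = 46)
u*(t + A(-3, -7)) = 9*(46 - 7) = 9*39 = 351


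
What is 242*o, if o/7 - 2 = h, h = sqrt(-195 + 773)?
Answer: 3388 + 28798*sqrt(2) ≈ 44115.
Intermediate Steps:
h = 17*sqrt(2) (h = sqrt(578) = 17*sqrt(2) ≈ 24.042)
o = 14 + 119*sqrt(2) (o = 14 + 7*(17*sqrt(2)) = 14 + 119*sqrt(2) ≈ 182.29)
242*o = 242*(14 + 119*sqrt(2)) = 3388 + 28798*sqrt(2)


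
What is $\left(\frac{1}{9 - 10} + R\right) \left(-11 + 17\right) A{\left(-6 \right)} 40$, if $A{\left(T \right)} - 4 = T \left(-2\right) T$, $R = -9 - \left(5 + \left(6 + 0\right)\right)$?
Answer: $342720$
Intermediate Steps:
$R = -20$ ($R = -9 - \left(5 + 6\right) = -9 - 11 = -20$)
$A{\left(T \right)} = 4 - 2 T^{2}$ ($A{\left(T \right)} = 4 + T \left(-2\right) T = 4 + - 2 T T = 4 - 2 T^{2}$)
$\left(\frac{1}{9 - 10} + R\right) \left(-11 + 17\right) A{\left(-6 \right)} 40 = \left(\frac{1}{9 - 10} - 20\right) \left(-11 + 17\right) \left(4 - 2 \left(-6\right)^{2}\right) 40 = \left(\frac{1}{-1} - 20\right) 6 \left(4 - 72\right) 40 = \left(-1 - 20\right) 6 \left(4 - 72\right) 40 = \left(-21\right) 6 \left(-68\right) 40 = \left(-126\right) \left(-68\right) 40 = 8568 \cdot 40 = 342720$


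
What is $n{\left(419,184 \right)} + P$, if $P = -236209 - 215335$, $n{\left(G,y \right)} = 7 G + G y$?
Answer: $-371515$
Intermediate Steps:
$P = -451544$ ($P = -236209 - 215335 = -451544$)
$n{\left(419,184 \right)} + P = 419 \left(7 + 184\right) - 451544 = 419 \cdot 191 - 451544 = 80029 - 451544 = -371515$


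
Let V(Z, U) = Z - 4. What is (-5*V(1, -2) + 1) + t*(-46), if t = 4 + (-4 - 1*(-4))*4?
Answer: -168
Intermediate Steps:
V(Z, U) = -4 + Z
t = 4 (t = 4 + (-4 + 4)*4 = 4 + 0*4 = 4 + 0 = 4)
(-5*V(1, -2) + 1) + t*(-46) = (-5*(-4 + 1) + 1) + 4*(-46) = (-5*(-3) + 1) - 184 = (15 + 1) - 184 = 16 - 184 = -168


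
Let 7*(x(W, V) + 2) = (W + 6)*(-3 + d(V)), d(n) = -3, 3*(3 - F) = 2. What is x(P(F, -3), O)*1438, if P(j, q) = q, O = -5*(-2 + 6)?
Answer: -46016/7 ≈ -6573.7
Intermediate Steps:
F = 7/3 (F = 3 - 1/3*2 = 3 - 2/3 = 7/3 ≈ 2.3333)
O = -20 (O = -5*4 = -20)
x(W, V) = -50/7 - 6*W/7 (x(W, V) = -2 + ((W + 6)*(-3 - 3))/7 = -2 + ((6 + W)*(-6))/7 = -2 + (-36 - 6*W)/7 = -2 + (-36/7 - 6*W/7) = -50/7 - 6*W/7)
x(P(F, -3), O)*1438 = (-50/7 - 6/7*(-3))*1438 = (-50/7 + 18/7)*1438 = -32/7*1438 = -46016/7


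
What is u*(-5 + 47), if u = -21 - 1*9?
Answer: -1260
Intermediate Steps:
u = -30 (u = -21 - 9 = -30)
u*(-5 + 47) = -30*(-5 + 47) = -30*42 = -1260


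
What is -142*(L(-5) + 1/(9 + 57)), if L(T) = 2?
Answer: -9443/33 ≈ -286.15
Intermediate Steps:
-142*(L(-5) + 1/(9 + 57)) = -142*(2 + 1/(9 + 57)) = -142*(2 + 1/66) = -142*133/66 = -9443/33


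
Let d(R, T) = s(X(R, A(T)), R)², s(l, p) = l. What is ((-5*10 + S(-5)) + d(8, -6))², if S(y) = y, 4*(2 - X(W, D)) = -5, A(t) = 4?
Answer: 505521/256 ≈ 1974.7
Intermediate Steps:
X(W, D) = 13/4 (X(W, D) = 2 - ¼*(-5) = 2 + 5/4 = 13/4)
d(R, T) = 169/16 (d(R, T) = (13/4)² = 169/16)
((-5*10 + S(-5)) + d(8, -6))² = ((-5*10 - 5) + 169/16)² = ((-50 - 5) + 169/16)² = (-55 + 169/16)² = (-711/16)² = 505521/256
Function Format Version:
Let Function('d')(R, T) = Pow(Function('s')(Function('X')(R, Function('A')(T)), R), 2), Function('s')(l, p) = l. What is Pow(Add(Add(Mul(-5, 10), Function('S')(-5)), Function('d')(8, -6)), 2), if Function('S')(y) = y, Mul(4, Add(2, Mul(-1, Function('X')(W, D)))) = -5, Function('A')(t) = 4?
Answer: Rational(505521, 256) ≈ 1974.7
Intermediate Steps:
Function('X')(W, D) = Rational(13, 4) (Function('X')(W, D) = Add(2, Mul(Rational(-1, 4), -5)) = Add(2, Rational(5, 4)) = Rational(13, 4))
Function('d')(R, T) = Rational(169, 16) (Function('d')(R, T) = Pow(Rational(13, 4), 2) = Rational(169, 16))
Pow(Add(Add(Mul(-5, 10), Function('S')(-5)), Function('d')(8, -6)), 2) = Pow(Add(Add(Mul(-5, 10), -5), Rational(169, 16)), 2) = Pow(Add(Add(-50, -5), Rational(169, 16)), 2) = Pow(Add(-55, Rational(169, 16)), 2) = Pow(Rational(-711, 16), 2) = Rational(505521, 256)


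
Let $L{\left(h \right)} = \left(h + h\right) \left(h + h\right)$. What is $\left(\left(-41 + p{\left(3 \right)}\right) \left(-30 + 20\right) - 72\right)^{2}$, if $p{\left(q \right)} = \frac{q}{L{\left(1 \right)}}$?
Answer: $\frac{436921}{4} \approx 1.0923 \cdot 10^{5}$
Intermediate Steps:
$L{\left(h \right)} = 4 h^{2}$ ($L{\left(h \right)} = 2 h 2 h = 4 h^{2}$)
$p{\left(q \right)} = \frac{q}{4}$ ($p{\left(q \right)} = \frac{q}{4 \cdot 1^{2}} = \frac{q}{4 \cdot 1} = \frac{q}{4}$)
$\left(\left(-41 + p{\left(3 \right)}\right) \left(-30 + 20\right) - 72\right)^{2} = \left(\left(-41 + \frac{1}{4} \cdot 3\right) \left(-30 + 20\right) - 72\right)^{2} = \left(\left(-41 + \frac{3}{4}\right) \left(-10\right) - 72\right)^{2} = \left(\left(- \frac{161}{4}\right) \left(-10\right) - 72\right)^{2} = \left(\frac{805}{2} - 72\right)^{2} = \left(\frac{661}{2}\right)^{2} = \frac{436921}{4}$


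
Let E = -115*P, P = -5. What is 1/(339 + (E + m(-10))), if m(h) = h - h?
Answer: 1/914 ≈ 0.0010941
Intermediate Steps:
m(h) = 0
E = 575 (E = -115*(-5) = 575)
1/(339 + (E + m(-10))) = 1/(339 + (575 + 0)) = 1/(339 + 575) = 1/914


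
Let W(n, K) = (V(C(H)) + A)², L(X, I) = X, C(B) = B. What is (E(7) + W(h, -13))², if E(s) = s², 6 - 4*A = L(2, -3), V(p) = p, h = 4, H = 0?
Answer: 2500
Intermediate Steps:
A = 1 (A = 3/2 - ¼*2 = 3/2 - ½ = 1)
W(n, K) = 1 (W(n, K) = (0 + 1)² = 1² = 1)
(E(7) + W(h, -13))² = (7² + 1)² = (49 + 1)² = 50² = 2500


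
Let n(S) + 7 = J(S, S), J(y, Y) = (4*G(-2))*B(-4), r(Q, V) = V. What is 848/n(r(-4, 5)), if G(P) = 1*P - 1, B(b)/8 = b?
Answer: 848/377 ≈ 2.2493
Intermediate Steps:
B(b) = 8*b
G(P) = -1 + P (G(P) = P - 1 = -1 + P)
J(y, Y) = 384 (J(y, Y) = (4*(-1 - 2))*(8*(-4)) = (4*(-3))*(-32) = -12*(-32) = 384)
n(S) = 377 (n(S) = -7 + 384 = 377)
848/n(r(-4, 5)) = 848/377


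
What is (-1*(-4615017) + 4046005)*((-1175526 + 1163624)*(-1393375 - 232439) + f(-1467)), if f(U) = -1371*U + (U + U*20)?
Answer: 167611723923368916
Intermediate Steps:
f(U) = -1350*U (f(U) = -1371*U + (U + 20*U) = -1371*U + 21*U = -1350*U)
(-1*(-4615017) + 4046005)*((-1175526 + 1163624)*(-1393375 - 232439) + f(-1467)) = (-1*(-4615017) + 4046005)*((-1175526 + 1163624)*(-1393375 - 232439) - 1350*(-1467)) = (4615017 + 4046005)*(-11902*(-1625814) + 1980450) = 8661022*(19350438228 + 1980450) = 8661022*19352418678 = 167611723923368916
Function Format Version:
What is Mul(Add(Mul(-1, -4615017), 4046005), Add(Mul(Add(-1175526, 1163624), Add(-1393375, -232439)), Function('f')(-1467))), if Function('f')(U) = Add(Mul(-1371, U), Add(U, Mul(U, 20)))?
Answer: 167611723923368916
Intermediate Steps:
Function('f')(U) = Mul(-1350, U) (Function('f')(U) = Add(Mul(-1371, U), Add(U, Mul(20, U))) = Add(Mul(-1371, U), Mul(21, U)) = Mul(-1350, U))
Mul(Add(Mul(-1, -4615017), 4046005), Add(Mul(Add(-1175526, 1163624), Add(-1393375, -232439)), Function('f')(-1467))) = Mul(Add(Mul(-1, -4615017), 4046005), Add(Mul(Add(-1175526, 1163624), Add(-1393375, -232439)), Mul(-1350, -1467))) = Mul(Add(4615017, 4046005), Add(Mul(-11902, -1625814), 1980450)) = Mul(8661022, Add(19350438228, 1980450)) = Mul(8661022, 19352418678) = 167611723923368916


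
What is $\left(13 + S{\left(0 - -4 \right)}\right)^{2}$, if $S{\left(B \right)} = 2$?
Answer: $225$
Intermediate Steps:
$\left(13 + S{\left(0 - -4 \right)}\right)^{2} = \left(13 + 2\right)^{2} = 15^{2} = 225$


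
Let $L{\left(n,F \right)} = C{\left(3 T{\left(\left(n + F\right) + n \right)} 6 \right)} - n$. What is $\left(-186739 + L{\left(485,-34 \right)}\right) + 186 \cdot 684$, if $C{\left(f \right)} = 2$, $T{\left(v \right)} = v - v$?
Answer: $-59998$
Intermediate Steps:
$T{\left(v \right)} = 0$
$L{\left(n,F \right)} = 2 - n$
$\left(-186739 + L{\left(485,-34 \right)}\right) + 186 \cdot 684 = \left(-186739 + \left(2 - 485\right)\right) + 186 \cdot 684 = \left(-186739 + \left(2 - 485\right)\right) + 127224 = \left(-186739 - 483\right) + 127224 = -187222 + 127224 = -59998$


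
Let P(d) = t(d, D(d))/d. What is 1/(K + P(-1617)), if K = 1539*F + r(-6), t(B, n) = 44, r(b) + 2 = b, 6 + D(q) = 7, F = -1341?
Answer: -147/303379633 ≈ -4.8454e-7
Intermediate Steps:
D(q) = 1 (D(q) = -6 + 7 = 1)
r(b) = -2 + b
K = -2063807 (K = 1539*(-1341) + (-2 - 6) = -2063799 - 8 = -2063807)
P(d) = 44/d
1/(K + P(-1617)) = 1/(-2063807 + 44/(-1617)) = 1/(-2063807 + 44*(-1/1617)) = 1/(-2063807 - 4/147) = 1/(-303379633/147) = -147/303379633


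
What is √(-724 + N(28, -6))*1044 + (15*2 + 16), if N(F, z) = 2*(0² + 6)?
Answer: 46 + 2088*I*√178 ≈ 46.0 + 27857.0*I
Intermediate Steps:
N(F, z) = 12 (N(F, z) = 2*(0 + 6) = 2*6 = 12)
√(-724 + N(28, -6))*1044 + (15*2 + 16) = √(-724 + 12)*1044 + (15*2 + 16) = √(-712)*1044 + (30 + 16) = (2*I*√178)*1044 + 46 = 2088*I*√178 + 46 = 46 + 2088*I*√178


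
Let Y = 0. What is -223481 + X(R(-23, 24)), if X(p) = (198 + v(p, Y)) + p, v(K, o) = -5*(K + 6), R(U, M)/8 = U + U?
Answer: -221841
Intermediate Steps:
R(U, M) = 16*U (R(U, M) = 8*(U + U) = 8*(2*U) = 16*U)
v(K, o) = -30 - 5*K (v(K, o) = -5*(6 + K) = -30 - 5*K)
X(p) = 168 - 4*p (X(p) = (198 + (-30 - 5*p)) + p = (168 - 5*p) + p = 168 - 4*p)
-223481 + X(R(-23, 24)) = -223481 + (168 - 64*(-23)) = -223481 + (168 - 4*(-368)) = -223481 + (168 + 1472) = -223481 + 1640 = -221841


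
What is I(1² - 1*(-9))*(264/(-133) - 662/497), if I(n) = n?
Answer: -313220/9443 ≈ -33.170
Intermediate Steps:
I(1² - 1*(-9))*(264/(-133) - 662/497) = (1² - 1*(-9))*(264/(-133) - 662/497) = (1 + 9)*(264*(-1/133) - 662*1/497) = 10*(-264/133 - 662/497) = 10*(-31322/9443) = -313220/9443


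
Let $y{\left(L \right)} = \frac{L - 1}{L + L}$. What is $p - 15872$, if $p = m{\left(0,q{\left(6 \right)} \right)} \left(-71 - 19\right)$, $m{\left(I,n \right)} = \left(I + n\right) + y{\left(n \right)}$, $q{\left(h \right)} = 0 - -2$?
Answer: $- \frac{32149}{2} \approx -16075.0$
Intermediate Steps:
$y{\left(L \right)} = \frac{-1 + L}{2 L}$
$q{\left(h \right)} = 2$ ($q{\left(h \right)} = 0 + 2 = 2$)
$m{\left(I,n \right)} = I + n + \frac{-1 + n}{2 n}$ ($m{\left(I,n \right)} = \left(I + n\right) + \frac{-1 + n}{2 n} = I + n + \frac{-1 + n}{2 n}$)
$p = - \frac{405}{2}$ ($p = \left(\frac{1}{2} + 0 + 2 - \frac{1}{2 \cdot 2}\right) \left(-71 - 19\right) = \left(\frac{1}{2} + 0 + 2 - \frac{1}{4}\right) \left(-90\right) = \frac{9}{4} \left(-90\right) = - \frac{405}{2} \approx -202.5$)
$p - 15872 = - \frac{405}{2} - 15872 = - \frac{32149}{2}$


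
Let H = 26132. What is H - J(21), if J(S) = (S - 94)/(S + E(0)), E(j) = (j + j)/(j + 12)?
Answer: 548845/21 ≈ 26135.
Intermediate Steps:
E(j) = 2*j/(12 + j) (E(j) = (2*j)/(12 + j) = 2*j/(12 + j))
J(S) = (-94 + S)/S (J(S) = (S - 94)/(S + 2*0/(12 + 0)) = (-94 + S)/(S + 2*0/12) = (-94 + S)/(S + 2*0*(1/12)) = (-94 + S)/(S + 0) = (-94 + S)/S)
H - J(21) = 26132 - (-94 + 21)/21 = 26132 - (-73)/21 = 26132 - 1*(-73/21) = 26132 + 73/21 = 548845/21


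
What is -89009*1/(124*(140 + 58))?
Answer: -89009/24552 ≈ -3.6253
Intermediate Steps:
-89009*1/(124*(140 + 58)) = -89009/(198*124) = -89009/24552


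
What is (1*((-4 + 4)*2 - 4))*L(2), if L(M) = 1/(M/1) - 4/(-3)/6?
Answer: -26/9 ≈ -2.8889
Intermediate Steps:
L(M) = 2/9 + 1/M (L(M) = 1/(M*1) - 4*(-⅓)*(⅙) = 1/M + (4/3)*(⅙) = 1/M + 2/9 = 2/9 + 1/M)
(1*((-4 + 4)*2 - 4))*L(2) = (1*((-4 + 4)*2 - 4))*(2/9 + 1/2) = (1*(0*2 - 4))*(2/9 + ½) = (1*(0 - 4))*(13/18) = (1*(-4))*(13/18) = -4*13/18 = -26/9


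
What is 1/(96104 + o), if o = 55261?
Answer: 1/151365 ≈ 6.6065e-6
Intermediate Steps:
1/(96104 + o) = 1/(96104 + 55261) = 1/151365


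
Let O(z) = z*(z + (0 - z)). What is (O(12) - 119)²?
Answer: 14161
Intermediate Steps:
O(z) = 0 (O(z) = z*(z - z) = z*0 = 0)
(O(12) - 119)² = (0 - 119)² = (-119)² = 14161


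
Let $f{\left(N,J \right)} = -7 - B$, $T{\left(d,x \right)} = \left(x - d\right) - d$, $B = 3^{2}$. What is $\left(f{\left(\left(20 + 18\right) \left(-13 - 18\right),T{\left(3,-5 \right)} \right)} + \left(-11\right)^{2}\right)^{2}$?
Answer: $11025$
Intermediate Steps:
$B = 9$
$T{\left(d,x \right)} = x - 2 d$
$f{\left(N,J \right)} = -16$ ($f{\left(N,J \right)} = -7 - 9 = -16$)
$\left(f{\left(\left(20 + 18\right) \left(-13 - 18\right),T{\left(3,-5 \right)} \right)} + \left(-11\right)^{2}\right)^{2} = \left(-16 + \left(-11\right)^{2}\right)^{2} = \left(-16 + 121\right)^{2} = 105^{2} = 11025$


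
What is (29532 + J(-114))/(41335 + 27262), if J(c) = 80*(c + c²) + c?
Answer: 1059978/68597 ≈ 15.452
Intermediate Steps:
J(c) = 80*c² + 81*c (J(c) = (80*c + 80*c²) + c = 80*c² + 81*c)
(29532 + J(-114))/(41335 + 27262) = (29532 - 114*(81 + 80*(-114)))/(41335 + 27262) = (29532 - 114*(81 - 9120))/68597 = (29532 - 114*(-9039))*(1/68597) = (29532 + 1030446)*(1/68597) = 1059978*(1/68597) = 1059978/68597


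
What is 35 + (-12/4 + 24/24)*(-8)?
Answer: 51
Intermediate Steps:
35 + (-12/4 + 24/24)*(-8) = 35 + (-12*1/4 + 24*(1/24))*(-8) = 35 + (-3 + 1)*(-8) = 35 - 2*(-8) = 35 + 16 = 51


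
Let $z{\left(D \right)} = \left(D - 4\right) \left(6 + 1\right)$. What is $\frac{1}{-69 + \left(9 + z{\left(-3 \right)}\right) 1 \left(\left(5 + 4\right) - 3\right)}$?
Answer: $- \frac{1}{309} \approx -0.0032362$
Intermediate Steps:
$z{\left(D \right)} = -28 + 7 D$ ($z{\left(D \right)} = \left(-4 + D\right) 7 = -28 + 7 D$)
$\frac{1}{-69 + \left(9 + z{\left(-3 \right)}\right) 1 \left(\left(5 + 4\right) - 3\right)} = \frac{1}{-69 + \left(9 + \left(-28 + 7 \left(-3\right)\right)\right) 1 \left(\left(5 + 4\right) - 3\right)} = \frac{1}{-69 + \left(9 - 49\right) 1 \left(9 - 3\right)} = \frac{1}{-69 + \left(9 - 49\right) 1 \cdot 6} = \frac{1}{-69 - 240} = \frac{1}{-309} = - \frac{1}{309}$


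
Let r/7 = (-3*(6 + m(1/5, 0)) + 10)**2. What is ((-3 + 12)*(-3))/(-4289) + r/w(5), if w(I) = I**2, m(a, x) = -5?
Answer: 1471802/107225 ≈ 13.726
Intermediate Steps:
r = 343 (r = 7*(-3*(6 - 5) + 10)**2 = 7*(-3*1 + 10)**2 = 7*(-3 + 10)**2 = 7*7**2 = 7*49 = 343)
((-3 + 12)*(-3))/(-4289) + r/w(5) = ((-3 + 12)*(-3))/(-4289) + 343/(5**2) = (9*(-3))*(-1/4289) + 343/25 = -27*(-1/4289) + 343*(1/25) = 27/4289 + 343/25 = 1471802/107225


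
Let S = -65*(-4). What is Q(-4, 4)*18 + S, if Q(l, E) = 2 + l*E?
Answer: 8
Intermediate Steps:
Q(l, E) = 2 + E*l
S = 260
Q(-4, 4)*18 + S = (2 + 4*(-4))*18 + 260 = (2 - 16)*18 + 260 = -14*18 + 260 = -252 + 260 = 8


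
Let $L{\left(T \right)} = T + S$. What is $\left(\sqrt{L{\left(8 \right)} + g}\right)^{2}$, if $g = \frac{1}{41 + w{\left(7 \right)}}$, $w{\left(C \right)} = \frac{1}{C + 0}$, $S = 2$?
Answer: $\frac{2887}{288} \approx 10.024$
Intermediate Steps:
$L{\left(T \right)} = 2 + T$ ($L{\left(T \right)} = T + 2 = 2 + T$)
$w{\left(C \right)} = \frac{1}{C}$
$g = \frac{7}{288}$ ($g = \frac{1}{41 + \frac{1}{7}} = \frac{1}{\frac{288}{7}} = \frac{7}{288} \approx 0.024306$)
$\left(\sqrt{L{\left(8 \right)} + g}\right)^{2} = \left(\sqrt{\left(2 + 8\right) + \frac{7}{288}}\right)^{2} = \left(\sqrt{10 + \frac{7}{288}}\right)^{2} = \left(\sqrt{\frac{2887}{288}}\right)^{2} = \left(\frac{\sqrt{5774}}{24}\right)^{2} = \frac{2887}{288}$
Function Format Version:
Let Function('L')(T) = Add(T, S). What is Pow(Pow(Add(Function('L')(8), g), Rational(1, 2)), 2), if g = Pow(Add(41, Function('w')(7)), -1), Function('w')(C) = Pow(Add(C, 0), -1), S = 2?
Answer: Rational(2887, 288) ≈ 10.024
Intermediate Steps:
Function('L')(T) = Add(2, T) (Function('L')(T) = Add(T, 2) = Add(2, T))
Function('w')(C) = Pow(C, -1)
g = Rational(7, 288) (g = Pow(Add(41, Pow(7, -1)), -1) = Pow(Add(41, Rational(1, 7)), -1) = Pow(Rational(288, 7), -1) = Rational(7, 288) ≈ 0.024306)
Pow(Pow(Add(Function('L')(8), g), Rational(1, 2)), 2) = Pow(Pow(Add(Add(2, 8), Rational(7, 288)), Rational(1, 2)), 2) = Pow(Pow(Add(10, Rational(7, 288)), Rational(1, 2)), 2) = Pow(Pow(Rational(2887, 288), Rational(1, 2)), 2) = Pow(Mul(Rational(1, 24), Pow(5774, Rational(1, 2))), 2) = Rational(2887, 288)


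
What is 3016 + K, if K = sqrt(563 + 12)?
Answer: 3016 + 5*sqrt(23) ≈ 3040.0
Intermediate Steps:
K = 5*sqrt(23) (K = sqrt(575) = 5*sqrt(23) ≈ 23.979)
3016 + K = 3016 + 5*sqrt(23)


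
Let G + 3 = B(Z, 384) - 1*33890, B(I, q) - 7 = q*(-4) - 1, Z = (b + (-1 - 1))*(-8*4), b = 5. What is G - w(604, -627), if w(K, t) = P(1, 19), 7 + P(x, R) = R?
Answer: -35435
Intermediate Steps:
P(x, R) = -7 + R
w(K, t) = 12 (w(K, t) = -7 + 19 = 12)
Z = -96 (Z = (5 + (-1 - 1))*(-8*4) = (5 - 2)*(-32) = 3*(-32) = -96)
B(I, q) = 6 - 4*q (B(I, q) = 7 + (q*(-4) - 1) = 7 + (-4*q - 1) = 7 + (-1 - 4*q) = 6 - 4*q)
G = -35423 (G = -3 + ((6 - 4*384) - 1*33890) = -3 + ((6 - 1536) - 33890) = -3 + (-1530 - 33890) = -3 - 35420 = -35423)
G - w(604, -627) = -35423 - 1*12 = -35423 - 12 = -35435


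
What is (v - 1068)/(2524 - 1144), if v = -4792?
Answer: -293/69 ≈ -4.2464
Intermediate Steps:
(v - 1068)/(2524 - 1144) = (-4792 - 1068)/(2524 - 1144) = -5860/1380 = -5860*1/1380 = -293/69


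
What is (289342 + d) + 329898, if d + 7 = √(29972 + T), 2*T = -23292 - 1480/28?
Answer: 619233 + 3*√99631/7 ≈ 6.1937e+5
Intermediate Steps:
T = -81707/7 (T = (-23292 - 1480/28)/2 = (-23292 + (1/28)*(-1480))/2 = (-23292 - 370/7)/2 = (½)*(-163414/7) = -81707/7 ≈ -11672.)
d = -7 + 3*√99631/7 (d = -7 + √(29972 - 81707/7) = -7 + √(128097/7) = -7 + 3*√99631/7 ≈ 128.28)
(289342 + d) + 329898 = (289342 + (-7 + 3*√99631/7)) + 329898 = (289335 + 3*√99631/7) + 329898 = 619233 + 3*√99631/7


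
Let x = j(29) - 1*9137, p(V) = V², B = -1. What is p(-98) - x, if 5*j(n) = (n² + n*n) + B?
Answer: 92024/5 ≈ 18405.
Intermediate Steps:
j(n) = -⅕ + 2*n²/5 (j(n) = ((n² + n*n) - 1)/5 = ((n² + n²) - 1)/5 = (2*n² - 1)/5 = (-1 + 2*n²)/5 = -⅕ + 2*n²/5)
x = -44004/5 (x = (-⅕ + (⅖)*29²) - 1*9137 = (-⅕ + (⅖)*841) - 9137 = (-⅕ + 1682/5) - 9137 = 1681/5 - 9137 = -44004/5 ≈ -8800.8)
p(-98) - x = (-98)² - 1*(-44004/5) = 9604 + 44004/5 = 92024/5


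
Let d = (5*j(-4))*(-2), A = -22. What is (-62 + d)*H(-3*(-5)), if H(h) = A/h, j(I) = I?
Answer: 484/15 ≈ 32.267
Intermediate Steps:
H(h) = -22/h
d = 40 (d = (5*(-4))*(-2) = -20*(-2) = 40)
(-62 + d)*H(-3*(-5)) = (-62 + 40)*(-22/((-3*(-5)))) = -(-484)/15 = -22*(-22/15) = 484/15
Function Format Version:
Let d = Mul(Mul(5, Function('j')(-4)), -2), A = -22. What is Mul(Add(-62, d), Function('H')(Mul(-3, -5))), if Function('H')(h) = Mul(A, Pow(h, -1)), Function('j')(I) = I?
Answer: Rational(484, 15) ≈ 32.267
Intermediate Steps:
Function('H')(h) = Mul(-22, Pow(h, -1))
d = 40 (d = Mul(Mul(5, -4), -2) = Mul(-20, -2) = 40)
Mul(Add(-62, d), Function('H')(Mul(-3, -5))) = Mul(Add(-62, 40), Mul(-22, Pow(Mul(-3, -5), -1))) = Mul(-22, Mul(-22, Pow(15, -1))) = Mul(-22, Mul(-22, Rational(1, 15))) = Mul(-22, Rational(-22, 15)) = Rational(484, 15)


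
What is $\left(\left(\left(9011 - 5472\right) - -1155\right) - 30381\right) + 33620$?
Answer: $7933$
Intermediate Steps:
$\left(\left(\left(9011 - 5472\right) - -1155\right) - 30381\right) + 33620 = \left(\left(3539 + 1155\right) - 30381\right) + 33620 = \left(4694 - 30381\right) + 33620 = -25687 + 33620 = 7933$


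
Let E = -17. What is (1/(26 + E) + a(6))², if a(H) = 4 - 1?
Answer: 784/81 ≈ 9.6790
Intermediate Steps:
a(H) = 3
(1/(26 + E) + a(6))² = (1/(26 - 17) + 3)² = (1/9 + 3)² = (⅑ + 3)² = (28/9)² = 784/81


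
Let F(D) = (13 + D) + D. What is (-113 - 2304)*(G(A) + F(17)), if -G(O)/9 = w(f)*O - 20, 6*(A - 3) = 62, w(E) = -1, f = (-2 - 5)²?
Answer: -838699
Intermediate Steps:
f = 49 (f = (-7)² = 49)
F(D) = 13 + 2*D
A = 40/3 (A = 3 + (⅙)*62 = 3 + 31/3 = 40/3 ≈ 13.333)
G(O) = 180 + 9*O (G(O) = -9*(-O - 20) = -9*(-20 - O) = 180 + 9*O)
(-113 - 2304)*(G(A) + F(17)) = (-113 - 2304)*((180 + 9*(40/3)) + (13 + 2*17)) = -2417*((180 + 120) + (13 + 34)) = -2417*(300 + 47) = -2417*347 = -838699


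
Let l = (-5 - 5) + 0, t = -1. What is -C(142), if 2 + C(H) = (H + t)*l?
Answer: 1412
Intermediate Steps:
l = -10 (l = -10 + 0 = -10)
C(H) = 8 - 10*H (C(H) = -2 + (H - 1)*(-10) = -2 + (-1 + H)*(-10) = -2 + (10 - 10*H) = 8 - 10*H)
-C(142) = -(8 - 10*142) = -(8 - 1420) = -1*(-1412) = 1412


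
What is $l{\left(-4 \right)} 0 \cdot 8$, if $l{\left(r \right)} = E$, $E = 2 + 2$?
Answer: $0$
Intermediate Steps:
$E = 4$
$l{\left(r \right)} = 4$
$l{\left(-4 \right)} 0 \cdot 8 = 4 \cdot 0 \cdot 8 = 0 \cdot 8 = 0$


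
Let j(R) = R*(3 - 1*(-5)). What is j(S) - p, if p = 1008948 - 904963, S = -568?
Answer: -108529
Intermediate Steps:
j(R) = 8*R (j(R) = R*(3 + 5) = R*8 = 8*R)
p = 103985
j(S) - p = 8*(-568) - 1*103985 = -4544 - 103985 = -108529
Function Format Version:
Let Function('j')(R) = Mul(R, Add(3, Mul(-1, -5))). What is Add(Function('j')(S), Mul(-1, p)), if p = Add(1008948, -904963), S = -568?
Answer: -108529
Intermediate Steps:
Function('j')(R) = Mul(8, R) (Function('j')(R) = Mul(R, Add(3, 5)) = Mul(R, 8) = Mul(8, R))
p = 103985
Add(Function('j')(S), Mul(-1, p)) = Add(Mul(8, -568), Mul(-1, 103985)) = Add(-4544, -103985) = -108529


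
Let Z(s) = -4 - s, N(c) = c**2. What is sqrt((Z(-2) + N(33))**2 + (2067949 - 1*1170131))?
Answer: 3*sqrt(231043) ≈ 1442.0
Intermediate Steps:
sqrt((Z(-2) + N(33))**2 + (2067949 - 1*1170131)) = sqrt(((-4 - 1*(-2)) + 33**2)**2 + (2067949 - 1*1170131)) = sqrt(((-4 + 2) + 1089)**2 + (2067949 - 1170131)) = sqrt((-2 + 1089)**2 + 897818) = sqrt(1087**2 + 897818) = sqrt(1181569 + 897818) = sqrt(2079387) = 3*sqrt(231043)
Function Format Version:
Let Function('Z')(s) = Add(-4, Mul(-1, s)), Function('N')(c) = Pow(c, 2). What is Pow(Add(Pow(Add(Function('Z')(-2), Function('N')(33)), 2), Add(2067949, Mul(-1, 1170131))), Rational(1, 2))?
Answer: Mul(3, Pow(231043, Rational(1, 2))) ≈ 1442.0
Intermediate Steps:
Pow(Add(Pow(Add(Function('Z')(-2), Function('N')(33)), 2), Add(2067949, Mul(-1, 1170131))), Rational(1, 2)) = Pow(Add(Pow(Add(Add(-4, Mul(-1, -2)), Pow(33, 2)), 2), Add(2067949, Mul(-1, 1170131))), Rational(1, 2)) = Pow(Add(Pow(Add(Add(-4, 2), 1089), 2), Add(2067949, -1170131)), Rational(1, 2)) = Pow(Add(Pow(Add(-2, 1089), 2), 897818), Rational(1, 2)) = Pow(Add(Pow(1087, 2), 897818), Rational(1, 2)) = Pow(Add(1181569, 897818), Rational(1, 2)) = Pow(2079387, Rational(1, 2)) = Mul(3, Pow(231043, Rational(1, 2)))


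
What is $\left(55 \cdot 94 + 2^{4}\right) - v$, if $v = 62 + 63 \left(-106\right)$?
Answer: $11802$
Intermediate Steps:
$v = -6616$ ($v = 62 - 6678 = -6616$)
$\left(55 \cdot 94 + 2^{4}\right) - v = \left(55 \cdot 94 + 2^{4}\right) - -6616 = \left(5170 + 16\right) + 6616 = 5186 + 6616 = 11802$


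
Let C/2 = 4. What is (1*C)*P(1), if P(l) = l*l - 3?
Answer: -16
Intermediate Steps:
P(l) = -3 + l² (P(l) = l² - 3 = -3 + l²)
C = 8 (C = 2*4 = 8)
(1*C)*P(1) = (1*8)*(-3 + 1²) = 8*(-3 + 1) = 8*(-2) = -16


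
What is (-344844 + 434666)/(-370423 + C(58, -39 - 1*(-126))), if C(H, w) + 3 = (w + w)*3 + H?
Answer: -44911/184923 ≈ -0.24286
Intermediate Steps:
C(H, w) = -3 + H + 6*w (C(H, w) = -3 + ((w + w)*3 + H) = -3 + ((2*w)*3 + H) = -3 + (6*w + H) = -3 + (H + 6*w) = -3 + H + 6*w)
(-344844 + 434666)/(-370423 + C(58, -39 - 1*(-126))) = (-344844 + 434666)/(-370423 + (-3 + 58 + 6*(-39 - 1*(-126)))) = 89822/(-370423 + (-3 + 58 + 6*(-39 + 126))) = 89822/(-370423 + (-3 + 58 + 6*87)) = 89822/(-370423 + (-3 + 58 + 522)) = 89822/(-370423 + 577) = 89822/(-369846) = 89822*(-1/369846) = -44911/184923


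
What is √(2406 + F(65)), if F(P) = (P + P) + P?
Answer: 51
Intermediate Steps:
F(P) = 3*P (F(P) = 2*P + P = 3*P)
√(2406 + F(65)) = √(2406 + 3*65) = √(2406 + 195) = √2601 = 51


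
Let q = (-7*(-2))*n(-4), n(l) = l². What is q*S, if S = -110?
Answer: -24640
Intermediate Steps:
q = 224 (q = -7*(-2)*(-4)² = 14*16 = 224)
q*S = 224*(-110) = -24640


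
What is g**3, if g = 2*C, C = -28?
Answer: -175616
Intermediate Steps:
g = -56 (g = 2*(-28) = -56)
g**3 = (-56)**3 = -175616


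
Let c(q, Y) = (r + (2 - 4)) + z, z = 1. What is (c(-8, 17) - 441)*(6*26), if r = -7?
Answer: -70044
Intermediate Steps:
c(q, Y) = -8 (c(q, Y) = (-7 + (2 - 4)) + 1 = (-7 - 2) + 1 = -9 + 1 = -8)
(c(-8, 17) - 441)*(6*26) = (-8 - 441)*(6*26) = -449*156 = -70044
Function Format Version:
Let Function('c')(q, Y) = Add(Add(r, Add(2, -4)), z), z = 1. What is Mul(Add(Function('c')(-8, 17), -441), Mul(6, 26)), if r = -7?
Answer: -70044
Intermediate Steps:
Function('c')(q, Y) = -8 (Function('c')(q, Y) = Add(Add(-7, Add(2, -4)), 1) = Add(Add(-7, -2), 1) = Add(-9, 1) = -8)
Mul(Add(Function('c')(-8, 17), -441), Mul(6, 26)) = Mul(Add(-8, -441), Mul(6, 26)) = Mul(-449, 156) = -70044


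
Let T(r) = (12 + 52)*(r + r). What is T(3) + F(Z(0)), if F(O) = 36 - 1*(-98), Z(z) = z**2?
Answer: 518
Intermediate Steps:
T(r) = 128*r (T(r) = 64*(2*r) = 128*r)
F(O) = 134 (F(O) = 36 + 98 = 134)
T(3) + F(Z(0)) = 128*3 + 134 = 384 + 134 = 518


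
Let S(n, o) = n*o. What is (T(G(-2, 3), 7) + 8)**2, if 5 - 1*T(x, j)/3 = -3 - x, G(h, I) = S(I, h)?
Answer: 196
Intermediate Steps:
G(h, I) = I*h
T(x, j) = 24 + 3*x (T(x, j) = 15 - 3*(-3 - x) = 15 + (9 + 3*x) = 24 + 3*x)
(T(G(-2, 3), 7) + 8)**2 = ((24 + 3*(3*(-2))) + 8)**2 = ((24 + 3*(-6)) + 8)**2 = ((24 - 18) + 8)**2 = (6 + 8)**2 = 14**2 = 196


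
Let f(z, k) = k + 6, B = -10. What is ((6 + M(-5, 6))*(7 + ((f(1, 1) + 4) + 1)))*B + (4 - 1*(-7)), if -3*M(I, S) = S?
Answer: -749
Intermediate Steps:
M(I, S) = -S/3
f(z, k) = 6 + k
((6 + M(-5, 6))*(7 + ((f(1, 1) + 4) + 1)))*B + (4 - 1*(-7)) = ((6 - ⅓*6)*(7 + (((6 + 1) + 4) + 1)))*(-10) + (4 - 1*(-7)) = ((6 - 2)*(7 + ((7 + 4) + 1)))*(-10) + (4 + 7) = (4*(7 + (11 + 1)))*(-10) + 11 = (4*(7 + 12))*(-10) + 11 = (4*19)*(-10) + 11 = 76*(-10) + 11 = -760 + 11 = -749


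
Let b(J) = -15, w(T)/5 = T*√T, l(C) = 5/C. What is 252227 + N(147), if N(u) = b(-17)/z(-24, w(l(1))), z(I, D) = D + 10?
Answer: 30519473/121 - 15*√5/121 ≈ 2.5223e+5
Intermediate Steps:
w(T) = 5*T^(3/2) (w(T) = 5*(T*√T) = 5*T^(3/2))
z(I, D) = 10 + D
N(u) = -15/(10 + 25*√5) (N(u) = -15/(10 + 5*(5/1)^(3/2)) = -15/(10 + 5*(5*1)^(3/2)) = -15/(10 + 5*5^(3/2)) = -15/(10 + 5*(5*√5)) = -15/(10 + 25*√5))
252227 + N(147) = 252227 + (6/121 - 15*√5/121) = 30519473/121 - 15*√5/121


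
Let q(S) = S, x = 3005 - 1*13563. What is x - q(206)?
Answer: -10764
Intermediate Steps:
x = -10558 (x = 3005 - 13563 = -10558)
x - q(206) = -10558 - 1*206 = -10558 - 206 = -10764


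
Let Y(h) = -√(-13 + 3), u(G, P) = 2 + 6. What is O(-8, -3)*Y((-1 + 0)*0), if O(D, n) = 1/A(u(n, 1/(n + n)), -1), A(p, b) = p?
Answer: -I*√10/8 ≈ -0.39528*I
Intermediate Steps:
u(G, P) = 8
Y(h) = -I*√10 (Y(h) = -√(-10) = -I*√10)
O(D, n) = ⅛ (O(D, n) = 1/8 = ⅛)
O(-8, -3)*Y((-1 + 0)*0) = (-I*√10)/8 = -I*√10/8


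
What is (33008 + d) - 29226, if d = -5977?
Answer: -2195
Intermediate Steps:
(33008 + d) - 29226 = (33008 - 5977) - 29226 = 27031 - 29226 = -2195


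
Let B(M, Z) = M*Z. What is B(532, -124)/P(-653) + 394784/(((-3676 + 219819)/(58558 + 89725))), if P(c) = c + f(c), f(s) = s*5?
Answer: 175630185320/648429 ≈ 2.7086e+5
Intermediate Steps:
f(s) = 5*s
P(c) = 6*c (P(c) = c + 5*c = 6*c)
B(532, -124)/P(-653) + 394784/(((-3676 + 219819)/(58558 + 89725))) = (532*(-124))/((6*(-653))) + 394784/(((-3676 + 219819)/(58558 + 89725))) = -65968/(-3918) + 394784/((216143/148283)) = -65968*(-1/3918) + 394784/((216143*(1/148283))) = 32984/1959 + 394784/(216143/148283) = 32984/1959 + 394784*(148283/216143) = 32984/1959 + 58539755872/216143 = 175630185320/648429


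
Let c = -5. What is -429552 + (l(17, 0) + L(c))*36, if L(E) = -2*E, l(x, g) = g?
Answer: -429192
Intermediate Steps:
-429552 + (l(17, 0) + L(c))*36 = -429552 + (0 - 2*(-5))*36 = -429552 + (0 + 10)*36 = -429552 + 10*36 = -429552 + 360 = -429192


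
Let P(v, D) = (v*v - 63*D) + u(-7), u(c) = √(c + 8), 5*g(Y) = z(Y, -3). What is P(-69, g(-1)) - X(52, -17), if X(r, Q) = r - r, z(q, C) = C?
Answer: 23999/5 ≈ 4799.8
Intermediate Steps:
g(Y) = -⅗ (g(Y) = (⅕)*(-3) = -⅗)
u(c) = √(8 + c)
X(r, Q) = 0
P(v, D) = 1 + v² - 63*D (P(v, D) = (v*v - 63*D) + √(8 - 7) = (v² - 63*D) + √1 = (v² - 63*D) + 1 = 1 + v² - 63*D)
P(-69, g(-1)) - X(52, -17) = (1 + (-69)² - 63*(-⅗)) - 1*0 = (1 + 4761 + 189/5) + 0 = 23999/5 + 0 = 23999/5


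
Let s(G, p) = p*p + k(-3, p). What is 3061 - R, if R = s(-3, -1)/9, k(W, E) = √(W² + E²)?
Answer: 27548/9 - √10/9 ≈ 3060.5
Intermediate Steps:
k(W, E) = √(E² + W²)
s(G, p) = p² + √(9 + p²) (s(G, p) = p*p + √(p² + (-3)²) = p² + √(p² + 9) = p² + √(9 + p²))
R = ⅑ + √10/9 (R = ((-1)² + √(9 + (-1)²))/9 = (1 + √(9 + 1))/9 = (1 + √10)/9 = ⅑ + √10/9 ≈ 0.46248)
3061 - R = 3061 - (⅑ + √10/9) = 3061 + (-⅑ - √10/9) = 27548/9 - √10/9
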